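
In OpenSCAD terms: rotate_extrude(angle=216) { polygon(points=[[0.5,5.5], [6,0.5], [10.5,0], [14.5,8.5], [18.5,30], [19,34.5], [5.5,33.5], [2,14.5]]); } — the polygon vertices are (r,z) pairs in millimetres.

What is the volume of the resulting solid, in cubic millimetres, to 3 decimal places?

Volume = 15524.023 mm³

Profile (r,z), 8 vertices: (0.5,5.5) (6,0.5) (10.5,0) (14.5,8.5) (18.5,30) (19,34.5) (5.5,33.5) (2,14.5)
edge 0: (0.5,5.5)→(6,0.5)  cross = 0.5·0.5 − 6·5.5 = -32.7500; (r_i+r_j)·cross = 6.5·-32.7500 = -212.8750
edge 1: (6,0.5)→(10.5,0)  cross = 6·0 − 10.5·0.5 = -5.2500; (r_i+r_j)·cross = 16.5·-5.2500 = -86.6250
edge 2: (10.5,0)→(14.5,8.5)  cross = 10.5·8.5 − 14.5·0 = 89.2500; (r_i+r_j)·cross = 25·89.2500 = 2231.2500
edge 3: (14.5,8.5)→(18.5,30)  cross = 14.5·30 − 18.5·8.5 = 277.7500; (r_i+r_j)·cross = 33·277.7500 = 9165.7500
edge 4: (18.5,30)→(19,34.5)  cross = 18.5·34.5 − 19·30 = 68.2500; (r_i+r_j)·cross = 37.5·68.2500 = 2559.3750
edge 5: (19,34.5)→(5.5,33.5)  cross = 19·33.5 − 5.5·34.5 = 446.7500; (r_i+r_j)·cross = 24.5·446.7500 = 10945.3750
edge 6: (5.5,33.5)→(2,14.5)  cross = 5.5·14.5 − 2·33.5 = 12.7500; (r_i+r_j)·cross = 7.5·12.7500 = 95.6250
edge 7: (2,14.5)→(0.5,5.5)  cross = 2·5.5 − 0.5·14.5 = 3.7500; (r_i+r_j)·cross = 2.5·3.7500 = 9.3750
Σcross = 860.5000 → A = |Σcross|/2 = 430.2500 mm²
Σ(r_i+r_j)·cross = 24707.2500 → first moment M = |Σ|/6 = 4117.8750
R_c = M/A = 4117.8750/430.2500 = 9.5709 mm
θ = 216° = 3.769911 rad
V = θ·R_c·A = 3.769911·9.5709·430.2500 = 15524.023 mm³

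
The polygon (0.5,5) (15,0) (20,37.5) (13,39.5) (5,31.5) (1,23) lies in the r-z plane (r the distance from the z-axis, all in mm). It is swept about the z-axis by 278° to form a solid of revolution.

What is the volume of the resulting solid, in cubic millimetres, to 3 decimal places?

Profile (r,z), 6 vertices: (0.5,5) (15,0) (20,37.5) (13,39.5) (5,31.5) (1,23)
edge 0: (0.5,5)→(15,0)  cross = 0.5·0 − 15·5 = -75.0000; (r_i+r_j)·cross = 15.5·-75.0000 = -1162.5000
edge 1: (15,0)→(20,37.5)  cross = 15·37.5 − 20·0 = 562.5000; (r_i+r_j)·cross = 35·562.5000 = 19687.5000
edge 2: (20,37.5)→(13,39.5)  cross = 20·39.5 − 13·37.5 = 302.5000; (r_i+r_j)·cross = 33·302.5000 = 9982.5000
edge 3: (13,39.5)→(5,31.5)  cross = 13·31.5 − 5·39.5 = 212.0000; (r_i+r_j)·cross = 18·212.0000 = 3816.0000
edge 4: (5,31.5)→(1,23)  cross = 5·23 − 1·31.5 = 83.5000; (r_i+r_j)·cross = 6·83.5000 = 501.0000
edge 5: (1,23)→(0.5,5)  cross = 1·5 − 0.5·23 = -6.5000; (r_i+r_j)·cross = 1.5·-6.5000 = -9.7500
Σcross = 1079.0000 → A = |Σcross|/2 = 539.5000 mm²
Σ(r_i+r_j)·cross = 32814.7500 → first moment M = |Σ|/6 = 5469.1250
R_c = M/A = 5469.1250/539.5000 = 10.1374 mm
θ = 278° = 4.852015 rad
V = θ·R_c·A = 4.852015·10.1374·539.5000 = 26536.278 mm³

Volume = 26536.278 mm³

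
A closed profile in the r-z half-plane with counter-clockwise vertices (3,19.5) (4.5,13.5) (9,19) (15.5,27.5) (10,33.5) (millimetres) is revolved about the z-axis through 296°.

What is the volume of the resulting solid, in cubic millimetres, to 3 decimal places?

Volume = 4705.524 mm³

Profile (r,z), 5 vertices: (3,19.5) (4.5,13.5) (9,19) (15.5,27.5) (10,33.5)
edge 0: (3,19.5)→(4.5,13.5)  cross = 3·13.5 − 4.5·19.5 = -47.2500; (r_i+r_j)·cross = 7.5·-47.2500 = -354.3750
edge 1: (4.5,13.5)→(9,19)  cross = 4.5·19 − 9·13.5 = -36.0000; (r_i+r_j)·cross = 13.5·-36.0000 = -486.0000
edge 2: (9,19)→(15.5,27.5)  cross = 9·27.5 − 15.5·19 = -47.0000; (r_i+r_j)·cross = 24.5·-47.0000 = -1151.5000
edge 3: (15.5,27.5)→(10,33.5)  cross = 15.5·33.5 − 10·27.5 = 244.2500; (r_i+r_j)·cross = 25.5·244.2500 = 6228.3750
edge 4: (10,33.5)→(3,19.5)  cross = 10·19.5 − 3·33.5 = 94.5000; (r_i+r_j)·cross = 13·94.5000 = 1228.5000
Σcross = 208.5000 → A = |Σcross|/2 = 104.2500 mm²
Σ(r_i+r_j)·cross = 5465.0000 → first moment M = |Σ|/6 = 910.8333
R_c = M/A = 910.8333/104.2500 = 8.7370 mm
θ = 296° = 5.166175 rad
V = θ·R_c·A = 5.166175·8.7370·104.2500 = 4705.524 mm³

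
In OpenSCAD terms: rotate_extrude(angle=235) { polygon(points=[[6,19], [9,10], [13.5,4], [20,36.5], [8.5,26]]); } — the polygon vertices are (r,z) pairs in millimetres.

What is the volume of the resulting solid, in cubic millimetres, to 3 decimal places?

Profile (r,z), 5 vertices: (6,19) (9,10) (13.5,4) (20,36.5) (8.5,26)
edge 0: (6,19)→(9,10)  cross = 6·10 − 9·19 = -111.0000; (r_i+r_j)·cross = 15·-111.0000 = -1665.0000
edge 1: (9,10)→(13.5,4)  cross = 9·4 − 13.5·10 = -99.0000; (r_i+r_j)·cross = 22.5·-99.0000 = -2227.5000
edge 2: (13.5,4)→(20,36.5)  cross = 13.5·36.5 − 20·4 = 412.7500; (r_i+r_j)·cross = 33.5·412.7500 = 13827.1250
edge 3: (20,36.5)→(8.5,26)  cross = 20·26 − 8.5·36.5 = 209.7500; (r_i+r_j)·cross = 28.5·209.7500 = 5977.8750
edge 4: (8.5,26)→(6,19)  cross = 8.5·19 − 6·26 = 5.5000; (r_i+r_j)·cross = 14.5·5.5000 = 79.7500
Σcross = 418.0000 → A = |Σcross|/2 = 209.0000 mm²
Σ(r_i+r_j)·cross = 15992.2500 → first moment M = |Σ|/6 = 2665.3750
R_c = M/A = 2665.3750/209.0000 = 12.7530 mm
θ = 235° = 4.101524 rad
V = θ·R_c·A = 4.101524·12.7530·209.0000 = 10932.099 mm³

Volume = 10932.099 mm³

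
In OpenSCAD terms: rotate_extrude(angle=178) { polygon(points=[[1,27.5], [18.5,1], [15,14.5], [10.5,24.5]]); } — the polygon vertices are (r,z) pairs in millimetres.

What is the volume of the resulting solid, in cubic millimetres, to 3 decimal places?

Volume = 3681.682 mm³

Profile (r,z), 4 vertices: (1,27.5) (18.5,1) (15,14.5) (10.5,24.5)
edge 0: (1,27.5)→(18.5,1)  cross = 1·1 − 18.5·27.5 = -507.7500; (r_i+r_j)·cross = 19.5·-507.7500 = -9901.1250
edge 1: (18.5,1)→(15,14.5)  cross = 18.5·14.5 − 15·1 = 253.2500; (r_i+r_j)·cross = 33.5·253.2500 = 8483.8750
edge 2: (15,14.5)→(10.5,24.5)  cross = 15·24.5 − 10.5·14.5 = 215.2500; (r_i+r_j)·cross = 25.5·215.2500 = 5488.8750
edge 3: (10.5,24.5)→(1,27.5)  cross = 10.5·27.5 − 1·24.5 = 264.2500; (r_i+r_j)·cross = 11.5·264.2500 = 3038.8750
Σcross = 225.0000 → A = |Σcross|/2 = 112.5000 mm²
Σ(r_i+r_j)·cross = 7110.5000 → first moment M = |Σ|/6 = 1185.0833
R_c = M/A = 1185.0833/112.5000 = 10.5341 mm
θ = 178° = 3.106686 rad
V = θ·R_c·A = 3.106686·10.5341·112.5000 = 3681.682 mm³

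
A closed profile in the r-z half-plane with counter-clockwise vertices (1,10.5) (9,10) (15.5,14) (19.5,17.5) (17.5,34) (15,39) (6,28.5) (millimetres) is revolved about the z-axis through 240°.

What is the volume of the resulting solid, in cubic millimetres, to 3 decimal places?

Volume = 15005.817 mm³

Profile (r,z), 7 vertices: (1,10.5) (9,10) (15.5,14) (19.5,17.5) (17.5,34) (15,39) (6,28.5)
edge 0: (1,10.5)→(9,10)  cross = 1·10 − 9·10.5 = -84.5000; (r_i+r_j)·cross = 10·-84.5000 = -845.0000
edge 1: (9,10)→(15.5,14)  cross = 9·14 − 15.5·10 = -29.0000; (r_i+r_j)·cross = 24.5·-29.0000 = -710.5000
edge 2: (15.5,14)→(19.5,17.5)  cross = 15.5·17.5 − 19.5·14 = -1.7500; (r_i+r_j)·cross = 35·-1.7500 = -61.2500
edge 3: (19.5,17.5)→(17.5,34)  cross = 19.5·34 − 17.5·17.5 = 356.7500; (r_i+r_j)·cross = 37·356.7500 = 13199.7500
edge 4: (17.5,34)→(15,39)  cross = 17.5·39 − 15·34 = 172.5000; (r_i+r_j)·cross = 32.5·172.5000 = 5606.2500
edge 5: (15,39)→(6,28.5)  cross = 15·28.5 − 6·39 = 193.5000; (r_i+r_j)·cross = 21·193.5000 = 4063.5000
edge 6: (6,28.5)→(1,10.5)  cross = 6·10.5 − 1·28.5 = 34.5000; (r_i+r_j)·cross = 7·34.5000 = 241.5000
Σcross = 642.0000 → A = |Σcross|/2 = 321.0000 mm²
Σ(r_i+r_j)·cross = 21494.2500 → first moment M = |Σ|/6 = 3582.3750
R_c = M/A = 3582.3750/321.0000 = 11.1600 mm
θ = 240° = 4.188790 rad
V = θ·R_c·A = 4.188790·11.1600·321.0000 = 15005.817 mm³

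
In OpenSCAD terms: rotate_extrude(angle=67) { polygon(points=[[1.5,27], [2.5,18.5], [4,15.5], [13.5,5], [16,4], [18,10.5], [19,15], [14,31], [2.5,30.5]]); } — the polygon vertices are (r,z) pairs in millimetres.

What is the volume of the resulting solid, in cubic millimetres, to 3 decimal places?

Profile (r,z), 9 vertices: (1.5,27) (2.5,18.5) (4,15.5) (13.5,5) (16,4) (18,10.5) (19,15) (14,31) (2.5,30.5)
edge 0: (1.5,27)→(2.5,18.5)  cross = 1.5·18.5 − 2.5·27 = -39.7500; (r_i+r_j)·cross = 4·-39.7500 = -159.0000
edge 1: (2.5,18.5)→(4,15.5)  cross = 2.5·15.5 − 4·18.5 = -35.2500; (r_i+r_j)·cross = 6.5·-35.2500 = -229.1250
edge 2: (4,15.5)→(13.5,5)  cross = 4·5 − 13.5·15.5 = -189.2500; (r_i+r_j)·cross = 17.5·-189.2500 = -3311.8750
edge 3: (13.5,5)→(16,4)  cross = 13.5·4 − 16·5 = -26.0000; (r_i+r_j)·cross = 29.5·-26.0000 = -767.0000
edge 4: (16,4)→(18,10.5)  cross = 16·10.5 − 18·4 = 96.0000; (r_i+r_j)·cross = 34·96.0000 = 3264.0000
edge 5: (18,10.5)→(19,15)  cross = 18·15 − 19·10.5 = 70.5000; (r_i+r_j)·cross = 37·70.5000 = 2608.5000
edge 6: (19,15)→(14,31)  cross = 19·31 − 14·15 = 379.0000; (r_i+r_j)·cross = 33·379.0000 = 12507.0000
edge 7: (14,31)→(2.5,30.5)  cross = 14·30.5 − 2.5·31 = 349.5000; (r_i+r_j)·cross = 16.5·349.5000 = 5766.7500
edge 8: (2.5,30.5)→(1.5,27)  cross = 2.5·27 − 1.5·30.5 = 21.7500; (r_i+r_j)·cross = 4·21.7500 = 87.0000
Σcross = 626.5000 → A = |Σcross|/2 = 313.2500 mm²
Σ(r_i+r_j)·cross = 19766.2500 → first moment M = |Σ|/6 = 3294.3750
R_c = M/A = 3294.3750/313.2500 = 10.5168 mm
θ = 67° = 1.169371 rad
V = θ·R_c·A = 1.169371·10.5168·313.2500 = 3852.345 mm³

Volume = 3852.345 mm³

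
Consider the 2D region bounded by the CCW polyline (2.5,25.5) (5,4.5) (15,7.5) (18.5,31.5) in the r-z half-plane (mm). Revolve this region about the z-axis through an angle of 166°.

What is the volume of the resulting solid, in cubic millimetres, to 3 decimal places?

Volume = 8673.270 mm³

Profile (r,z), 4 vertices: (2.5,25.5) (5,4.5) (15,7.5) (18.5,31.5)
edge 0: (2.5,25.5)→(5,4.5)  cross = 2.5·4.5 − 5·25.5 = -116.2500; (r_i+r_j)·cross = 7.5·-116.2500 = -871.8750
edge 1: (5,4.5)→(15,7.5)  cross = 5·7.5 − 15·4.5 = -30.0000; (r_i+r_j)·cross = 20·-30.0000 = -600.0000
edge 2: (15,7.5)→(18.5,31.5)  cross = 15·31.5 − 18.5·7.5 = 333.7500; (r_i+r_j)·cross = 33.5·333.7500 = 11180.6250
edge 3: (18.5,31.5)→(2.5,25.5)  cross = 18.5·25.5 − 2.5·31.5 = 393.0000; (r_i+r_j)·cross = 21·393.0000 = 8253.0000
Σcross = 580.5000 → A = |Σcross|/2 = 290.2500 mm²
Σ(r_i+r_j)·cross = 17961.7500 → first moment M = |Σ|/6 = 2993.6250
R_c = M/A = 2993.6250/290.2500 = 10.3140 mm
θ = 166° = 2.897247 rad
V = θ·R_c·A = 2.897247·10.3140·290.2500 = 8673.270 mm³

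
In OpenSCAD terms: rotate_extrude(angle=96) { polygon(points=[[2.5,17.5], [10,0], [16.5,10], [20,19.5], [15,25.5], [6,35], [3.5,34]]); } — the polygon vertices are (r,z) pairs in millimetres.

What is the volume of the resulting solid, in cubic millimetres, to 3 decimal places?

Profile (r,z), 7 vertices: (2.5,17.5) (10,0) (16.5,10) (20,19.5) (15,25.5) (6,35) (3.5,34)
edge 0: (2.5,17.5)→(10,0)  cross = 2.5·0 − 10·17.5 = -175.0000; (r_i+r_j)·cross = 12.5·-175.0000 = -2187.5000
edge 1: (10,0)→(16.5,10)  cross = 10·10 − 16.5·0 = 100.0000; (r_i+r_j)·cross = 26.5·100.0000 = 2650.0000
edge 2: (16.5,10)→(20,19.5)  cross = 16.5·19.5 − 20·10 = 121.7500; (r_i+r_j)·cross = 36.5·121.7500 = 4443.8750
edge 3: (20,19.5)→(15,25.5)  cross = 20·25.5 − 15·19.5 = 217.5000; (r_i+r_j)·cross = 35·217.5000 = 7612.5000
edge 4: (15,25.5)→(6,35)  cross = 15·35 − 6·25.5 = 372.0000; (r_i+r_j)·cross = 21·372.0000 = 7812.0000
edge 5: (6,35)→(3.5,34)  cross = 6·34 − 3.5·35 = 81.5000; (r_i+r_j)·cross = 9.5·81.5000 = 774.2500
edge 6: (3.5,34)→(2.5,17.5)  cross = 3.5·17.5 − 2.5·34 = -23.7500; (r_i+r_j)·cross = 6·-23.7500 = -142.5000
Σcross = 694.0000 → A = |Σcross|/2 = 347.0000 mm²
Σ(r_i+r_j)·cross = 20962.6250 → first moment M = |Σ|/6 = 3493.7708
R_c = M/A = 3493.7708/347.0000 = 10.0685 mm
θ = 96° = 1.675516 rad
V = θ·R_c·A = 1.675516·10.0685·347.0000 = 5853.869 mm³

Volume = 5853.869 mm³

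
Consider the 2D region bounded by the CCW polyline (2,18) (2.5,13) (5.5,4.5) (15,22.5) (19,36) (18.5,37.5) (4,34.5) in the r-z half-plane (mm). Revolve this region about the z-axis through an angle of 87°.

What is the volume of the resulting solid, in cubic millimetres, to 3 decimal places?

Profile (r,z), 7 vertices: (2,18) (2.5,13) (5.5,4.5) (15,22.5) (19,36) (18.5,37.5) (4,34.5)
edge 0: (2,18)→(2.5,13)  cross = 2·13 − 2.5·18 = -19.0000; (r_i+r_j)·cross = 4.5·-19.0000 = -85.5000
edge 1: (2.5,13)→(5.5,4.5)  cross = 2.5·4.5 − 5.5·13 = -60.2500; (r_i+r_j)·cross = 8·-60.2500 = -482.0000
edge 2: (5.5,4.5)→(15,22.5)  cross = 5.5·22.5 − 15·4.5 = 56.2500; (r_i+r_j)·cross = 20.5·56.2500 = 1153.1250
edge 3: (15,22.5)→(19,36)  cross = 15·36 − 19·22.5 = 112.5000; (r_i+r_j)·cross = 34·112.5000 = 3825.0000
edge 4: (19,36)→(18.5,37.5)  cross = 19·37.5 − 18.5·36 = 46.5000; (r_i+r_j)·cross = 37.5·46.5000 = 1743.7500
edge 5: (18.5,37.5)→(4,34.5)  cross = 18.5·34.5 − 4·37.5 = 488.2500; (r_i+r_j)·cross = 22.5·488.2500 = 10985.6250
edge 6: (4,34.5)→(2,18)  cross = 4·18 − 2·34.5 = 3.0000; (r_i+r_j)·cross = 6·3.0000 = 18.0000
Σcross = 627.2500 → A = |Σcross|/2 = 313.6250 mm²
Σ(r_i+r_j)·cross = 17158.0000 → first moment M = |Σ|/6 = 2859.6667
R_c = M/A = 2859.6667/313.6250 = 9.1181 mm
θ = 87° = 1.518436 rad
V = θ·R_c·A = 1.518436·9.1181·313.6250 = 4342.222 mm³

Volume = 4342.222 mm³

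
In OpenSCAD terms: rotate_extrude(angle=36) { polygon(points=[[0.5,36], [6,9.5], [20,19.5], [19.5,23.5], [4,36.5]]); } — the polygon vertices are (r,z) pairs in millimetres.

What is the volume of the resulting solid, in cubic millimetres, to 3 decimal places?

Profile (r,z), 5 vertices: (0.5,36) (6,9.5) (20,19.5) (19.5,23.5) (4,36.5)
edge 0: (0.5,36)→(6,9.5)  cross = 0.5·9.5 − 6·36 = -211.2500; (r_i+r_j)·cross = 6.5·-211.2500 = -1373.1250
edge 1: (6,9.5)→(20,19.5)  cross = 6·19.5 − 20·9.5 = -73.0000; (r_i+r_j)·cross = 26·-73.0000 = -1898.0000
edge 2: (20,19.5)→(19.5,23.5)  cross = 20·23.5 − 19.5·19.5 = 89.7500; (r_i+r_j)·cross = 39.5·89.7500 = 3545.1250
edge 3: (19.5,23.5)→(4,36.5)  cross = 19.5·36.5 − 4·23.5 = 617.7500; (r_i+r_j)·cross = 23.5·617.7500 = 14517.1250
edge 4: (4,36.5)→(0.5,36)  cross = 4·36 − 0.5·36.5 = 125.7500; (r_i+r_j)·cross = 4.5·125.7500 = 565.8750
Σcross = 549.0000 → A = |Σcross|/2 = 274.5000 mm²
Σ(r_i+r_j)·cross = 15357.0000 → first moment M = |Σ|/6 = 2559.5000
R_c = M/A = 2559.5000/274.5000 = 9.3242 mm
θ = 36° = 0.628319 rad
V = θ·R_c·A = 0.628319·9.3242·274.5000 = 1608.181 mm³

Volume = 1608.181 mm³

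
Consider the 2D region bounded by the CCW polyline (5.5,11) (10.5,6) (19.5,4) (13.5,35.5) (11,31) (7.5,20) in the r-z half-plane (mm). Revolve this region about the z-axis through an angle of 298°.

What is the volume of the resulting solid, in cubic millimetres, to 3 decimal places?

Profile (r,z), 6 vertices: (5.5,11) (10.5,6) (19.5,4) (13.5,35.5) (11,31) (7.5,20)
edge 0: (5.5,11)→(10.5,6)  cross = 5.5·6 − 10.5·11 = -82.5000; (r_i+r_j)·cross = 16·-82.5000 = -1320.0000
edge 1: (10.5,6)→(19.5,4)  cross = 10.5·4 − 19.5·6 = -75.0000; (r_i+r_j)·cross = 30·-75.0000 = -2250.0000
edge 2: (19.5,4)→(13.5,35.5)  cross = 19.5·35.5 − 13.5·4 = 638.2500; (r_i+r_j)·cross = 33·638.2500 = 21062.2500
edge 3: (13.5,35.5)→(11,31)  cross = 13.5·31 − 11·35.5 = 28.0000; (r_i+r_j)·cross = 24.5·28.0000 = 686.0000
edge 4: (11,31)→(7.5,20)  cross = 11·20 − 7.5·31 = -12.5000; (r_i+r_j)·cross = 18.5·-12.5000 = -231.2500
edge 5: (7.5,20)→(5.5,11)  cross = 7.5·11 − 5.5·20 = -27.5000; (r_i+r_j)·cross = 13·-27.5000 = -357.5000
Σcross = 468.7500 → A = |Σcross|/2 = 234.3750 mm²
Σ(r_i+r_j)·cross = 17589.5000 → first moment M = |Σ|/6 = 2931.5833
R_c = M/A = 2931.5833/234.3750 = 12.5081 mm
θ = 298° = 5.201081 rad
V = θ·R_c·A = 5.201081·12.5081·234.3750 = 15247.403 mm³

Volume = 15247.403 mm³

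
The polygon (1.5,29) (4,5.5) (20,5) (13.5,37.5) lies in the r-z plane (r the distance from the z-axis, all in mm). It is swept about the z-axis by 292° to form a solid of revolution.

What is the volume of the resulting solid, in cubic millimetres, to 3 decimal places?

Profile (r,z), 4 vertices: (1.5,29) (4,5.5) (20,5) (13.5,37.5)
edge 0: (1.5,29)→(4,5.5)  cross = 1.5·5.5 − 4·29 = -107.7500; (r_i+r_j)·cross = 5.5·-107.7500 = -592.6250
edge 1: (4,5.5)→(20,5)  cross = 4·5 − 20·5.5 = -90.0000; (r_i+r_j)·cross = 24·-90.0000 = -2160.0000
edge 2: (20,5)→(13.5,37.5)  cross = 20·37.5 − 13.5·5 = 682.5000; (r_i+r_j)·cross = 33.5·682.5000 = 22863.7500
edge 3: (13.5,37.5)→(1.5,29)  cross = 13.5·29 − 1.5·37.5 = 335.2500; (r_i+r_j)·cross = 15·335.2500 = 5028.7500
Σcross = 820.0000 → A = |Σcross|/2 = 410.0000 mm²
Σ(r_i+r_j)·cross = 25139.8750 → first moment M = |Σ|/6 = 4189.9792
R_c = M/A = 4189.9792/410.0000 = 10.2195 mm
θ = 292° = 5.096361 rad
V = θ·R_c·A = 5.096361·10.2195·410.0000 = 21353.648 mm³

Volume = 21353.648 mm³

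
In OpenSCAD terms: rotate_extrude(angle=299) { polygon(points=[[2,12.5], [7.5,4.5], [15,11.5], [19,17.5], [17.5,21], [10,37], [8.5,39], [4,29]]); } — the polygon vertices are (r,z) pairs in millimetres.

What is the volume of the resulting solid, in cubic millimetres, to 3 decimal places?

Volume = 16533.513 mm³

Profile (r,z), 8 vertices: (2,12.5) (7.5,4.5) (15,11.5) (19,17.5) (17.5,21) (10,37) (8.5,39) (4,29)
edge 0: (2,12.5)→(7.5,4.5)  cross = 2·4.5 − 7.5·12.5 = -84.7500; (r_i+r_j)·cross = 9.5·-84.7500 = -805.1250
edge 1: (7.5,4.5)→(15,11.5)  cross = 7.5·11.5 − 15·4.5 = 18.7500; (r_i+r_j)·cross = 22.5·18.7500 = 421.8750
edge 2: (15,11.5)→(19,17.5)  cross = 15·17.5 − 19·11.5 = 44.0000; (r_i+r_j)·cross = 34·44.0000 = 1496.0000
edge 3: (19,17.5)→(17.5,21)  cross = 19·21 − 17.5·17.5 = 92.7500; (r_i+r_j)·cross = 36.5·92.7500 = 3385.3750
edge 4: (17.5,21)→(10,37)  cross = 17.5·37 − 10·21 = 437.5000; (r_i+r_j)·cross = 27.5·437.5000 = 12031.2500
edge 5: (10,37)→(8.5,39)  cross = 10·39 − 8.5·37 = 75.5000; (r_i+r_j)·cross = 18.5·75.5000 = 1396.7500
edge 6: (8.5,39)→(4,29)  cross = 8.5·29 − 4·39 = 90.5000; (r_i+r_j)·cross = 12.5·90.5000 = 1131.2500
edge 7: (4,29)→(2,12.5)  cross = 4·12.5 − 2·29 = -8.0000; (r_i+r_j)·cross = 6·-8.0000 = -48.0000
Σcross = 666.2500 → A = |Σcross|/2 = 333.1250 mm²
Σ(r_i+r_j)·cross = 19009.3750 → first moment M = |Σ|/6 = 3168.2292
R_c = M/A = 3168.2292/333.1250 = 9.5106 mm
θ = 299° = 5.218534 rad
V = θ·R_c·A = 5.218534·9.5106·333.1250 = 16533.513 mm³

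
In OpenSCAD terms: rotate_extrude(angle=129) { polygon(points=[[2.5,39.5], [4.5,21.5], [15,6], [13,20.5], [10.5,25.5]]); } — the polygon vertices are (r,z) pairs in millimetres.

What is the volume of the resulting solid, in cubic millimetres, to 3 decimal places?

Volume = 2660.727 mm³

Profile (r,z), 5 vertices: (2.5,39.5) (4.5,21.5) (15,6) (13,20.5) (10.5,25.5)
edge 0: (2.5,39.5)→(4.5,21.5)  cross = 2.5·21.5 − 4.5·39.5 = -124.0000; (r_i+r_j)·cross = 7·-124.0000 = -868.0000
edge 1: (4.5,21.5)→(15,6)  cross = 4.5·6 − 15·21.5 = -295.5000; (r_i+r_j)·cross = 19.5·-295.5000 = -5762.2500
edge 2: (15,6)→(13,20.5)  cross = 15·20.5 − 13·6 = 229.5000; (r_i+r_j)·cross = 28·229.5000 = 6426.0000
edge 3: (13,20.5)→(10.5,25.5)  cross = 13·25.5 − 10.5·20.5 = 116.2500; (r_i+r_j)·cross = 23.5·116.2500 = 2731.8750
edge 4: (10.5,25.5)→(2.5,39.5)  cross = 10.5·39.5 − 2.5·25.5 = 351.0000; (r_i+r_j)·cross = 13·351.0000 = 4563.0000
Σcross = 277.2500 → A = |Σcross|/2 = 138.6250 mm²
Σ(r_i+r_j)·cross = 7090.6250 → first moment M = |Σ|/6 = 1181.7708
R_c = M/A = 1181.7708/138.6250 = 8.5249 mm
θ = 129° = 2.251475 rad
V = θ·R_c·A = 2.251475·8.5249·138.6250 = 2660.727 mm³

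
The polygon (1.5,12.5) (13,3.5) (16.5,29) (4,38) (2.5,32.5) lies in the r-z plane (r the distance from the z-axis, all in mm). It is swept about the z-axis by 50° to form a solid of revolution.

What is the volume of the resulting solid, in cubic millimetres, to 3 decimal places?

Profile (r,z), 5 vertices: (1.5,12.5) (13,3.5) (16.5,29) (4,38) (2.5,32.5)
edge 0: (1.5,12.5)→(13,3.5)  cross = 1.5·3.5 − 13·12.5 = -157.2500; (r_i+r_j)·cross = 14.5·-157.2500 = -2280.1250
edge 1: (13,3.5)→(16.5,29)  cross = 13·29 − 16.5·3.5 = 319.2500; (r_i+r_j)·cross = 29.5·319.2500 = 9417.8750
edge 2: (16.5,29)→(4,38)  cross = 16.5·38 − 4·29 = 511.0000; (r_i+r_j)·cross = 20.5·511.0000 = 10475.5000
edge 3: (4,38)→(2.5,32.5)  cross = 4·32.5 − 2.5·38 = 35.0000; (r_i+r_j)·cross = 6.5·35.0000 = 227.5000
edge 4: (2.5,32.5)→(1.5,12.5)  cross = 2.5·12.5 − 1.5·32.5 = -17.5000; (r_i+r_j)·cross = 4·-17.5000 = -70.0000
Σcross = 690.5000 → A = |Σcross|/2 = 345.2500 mm²
Σ(r_i+r_j)·cross = 17770.7500 → first moment M = |Σ|/6 = 2961.7917
R_c = M/A = 2961.7917/345.2500 = 8.5787 mm
θ = 50° = 0.872665 rad
V = θ·R_c·A = 0.872665·8.5787·345.2500 = 2584.651 mm³

Volume = 2584.651 mm³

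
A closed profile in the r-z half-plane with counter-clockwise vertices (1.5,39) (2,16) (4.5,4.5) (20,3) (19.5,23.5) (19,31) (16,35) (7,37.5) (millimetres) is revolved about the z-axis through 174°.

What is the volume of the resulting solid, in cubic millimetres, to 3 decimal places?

Profile (r,z), 8 vertices: (1.5,39) (2,16) (4.5,4.5) (20,3) (19.5,23.5) (19,31) (16,35) (7,37.5)
edge 0: (1.5,39)→(2,16)  cross = 1.5·16 − 2·39 = -54.0000; (r_i+r_j)·cross = 3.5·-54.0000 = -189.0000
edge 1: (2,16)→(4.5,4.5)  cross = 2·4.5 − 4.5·16 = -63.0000; (r_i+r_j)·cross = 6.5·-63.0000 = -409.5000
edge 2: (4.5,4.5)→(20,3)  cross = 4.5·3 − 20·4.5 = -76.5000; (r_i+r_j)·cross = 24.5·-76.5000 = -1874.2500
edge 3: (20,3)→(19.5,23.5)  cross = 20·23.5 − 19.5·3 = 411.5000; (r_i+r_j)·cross = 39.5·411.5000 = 16254.2500
edge 4: (19.5,23.5)→(19,31)  cross = 19.5·31 − 19·23.5 = 158.0000; (r_i+r_j)·cross = 38.5·158.0000 = 6083.0000
edge 5: (19,31)→(16,35)  cross = 19·35 − 16·31 = 169.0000; (r_i+r_j)·cross = 35·169.0000 = 5915.0000
edge 6: (16,35)→(7,37.5)  cross = 16·37.5 − 7·35 = 355.0000; (r_i+r_j)·cross = 23·355.0000 = 8165.0000
edge 7: (7,37.5)→(1.5,39)  cross = 7·39 − 1.5·37.5 = 216.7500; (r_i+r_j)·cross = 8.5·216.7500 = 1842.3750
Σcross = 1116.7500 → A = |Σcross|/2 = 558.3750 mm²
Σ(r_i+r_j)·cross = 35786.8750 → first moment M = |Σ|/6 = 5964.4792
R_c = M/A = 5964.4792/558.3750 = 10.6819 mm
θ = 174° = 3.036873 rad
V = θ·R_c·A = 3.036873·10.6819·558.3750 = 18113.365 mm³

Volume = 18113.365 mm³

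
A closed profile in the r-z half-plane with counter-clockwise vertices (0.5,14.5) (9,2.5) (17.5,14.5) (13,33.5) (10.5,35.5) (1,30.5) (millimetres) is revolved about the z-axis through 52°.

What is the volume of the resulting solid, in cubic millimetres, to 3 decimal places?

Profile (r,z), 6 vertices: (0.5,14.5) (9,2.5) (17.5,14.5) (13,33.5) (10.5,35.5) (1,30.5)
edge 0: (0.5,14.5)→(9,2.5)  cross = 0.5·2.5 − 9·14.5 = -129.2500; (r_i+r_j)·cross = 9.5·-129.2500 = -1227.8750
edge 1: (9,2.5)→(17.5,14.5)  cross = 9·14.5 − 17.5·2.5 = 86.7500; (r_i+r_j)·cross = 26.5·86.7500 = 2298.8750
edge 2: (17.5,14.5)→(13,33.5)  cross = 17.5·33.5 − 13·14.5 = 397.7500; (r_i+r_j)·cross = 30.5·397.7500 = 12131.3750
edge 3: (13,33.5)→(10.5,35.5)  cross = 13·35.5 − 10.5·33.5 = 109.7500; (r_i+r_j)·cross = 23.5·109.7500 = 2579.1250
edge 4: (10.5,35.5)→(1,30.5)  cross = 10.5·30.5 − 1·35.5 = 284.7500; (r_i+r_j)·cross = 11.5·284.7500 = 3274.6250
edge 5: (1,30.5)→(0.5,14.5)  cross = 1·14.5 − 0.5·30.5 = -0.7500; (r_i+r_j)·cross = 1.5·-0.7500 = -1.1250
Σcross = 749.0000 → A = |Σcross|/2 = 374.5000 mm²
Σ(r_i+r_j)·cross = 19055.0000 → first moment M = |Σ|/6 = 3175.8333
R_c = M/A = 3175.8333/374.5000 = 8.4802 mm
θ = 52° = 0.907571 rad
V = θ·R_c·A = 0.907571·8.4802·374.5000 = 2882.295 mm³

Volume = 2882.295 mm³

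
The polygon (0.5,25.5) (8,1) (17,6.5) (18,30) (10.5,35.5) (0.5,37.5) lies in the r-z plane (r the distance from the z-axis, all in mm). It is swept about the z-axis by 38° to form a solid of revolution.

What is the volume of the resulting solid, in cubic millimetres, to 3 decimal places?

Profile (r,z), 6 vertices: (0.5,25.5) (8,1) (17,6.5) (18,30) (10.5,35.5) (0.5,37.5)
edge 0: (0.5,25.5)→(8,1)  cross = 0.5·1 − 8·25.5 = -203.5000; (r_i+r_j)·cross = 8.5·-203.5000 = -1729.7500
edge 1: (8,1)→(17,6.5)  cross = 8·6.5 − 17·1 = 35.0000; (r_i+r_j)·cross = 25·35.0000 = 875.0000
edge 2: (17,6.5)→(18,30)  cross = 17·30 − 18·6.5 = 393.0000; (r_i+r_j)·cross = 35·393.0000 = 13755.0000
edge 3: (18,30)→(10.5,35.5)  cross = 18·35.5 − 10.5·30 = 324.0000; (r_i+r_j)·cross = 28.5·324.0000 = 9234.0000
edge 4: (10.5,35.5)→(0.5,37.5)  cross = 10.5·37.5 − 0.5·35.5 = 376.0000; (r_i+r_j)·cross = 11·376.0000 = 4136.0000
edge 5: (0.5,37.5)→(0.5,25.5)  cross = 0.5·25.5 − 0.5·37.5 = -6.0000; (r_i+r_j)·cross = 1·-6.0000 = -6.0000
Σcross = 918.5000 → A = |Σcross|/2 = 459.2500 mm²
Σ(r_i+r_j)·cross = 26264.2500 → first moment M = |Σ|/6 = 4377.3750
R_c = M/A = 4377.3750/459.2500 = 9.5316 mm
θ = 38° = 0.663225 rad
V = θ·R_c·A = 0.663225·9.5316·459.2500 = 2903.185 mm³

Volume = 2903.185 mm³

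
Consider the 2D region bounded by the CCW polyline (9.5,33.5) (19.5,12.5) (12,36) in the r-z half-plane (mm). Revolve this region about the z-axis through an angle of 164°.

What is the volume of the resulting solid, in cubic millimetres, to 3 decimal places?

Profile (r,z), 3 vertices: (9.5,33.5) (19.5,12.5) (12,36)
edge 0: (9.5,33.5)→(19.5,12.5)  cross = 9.5·12.5 − 19.5·33.5 = -534.5000; (r_i+r_j)·cross = 29·-534.5000 = -15500.5000
edge 1: (19.5,12.5)→(12,36)  cross = 19.5·36 − 12·12.5 = 552.0000; (r_i+r_j)·cross = 31.5·552.0000 = 17388.0000
edge 2: (12,36)→(9.5,33.5)  cross = 12·33.5 − 9.5·36 = 60.0000; (r_i+r_j)·cross = 21.5·60.0000 = 1290.0000
Σcross = 77.5000 → A = |Σcross|/2 = 38.7500 mm²
Σ(r_i+r_j)·cross = 3177.5000 → first moment M = |Σ|/6 = 529.5833
R_c = M/A = 529.5833/38.7500 = 13.6667 mm
θ = 164° = 2.862340 rad
V = θ·R_c·A = 2.862340·13.6667·38.7500 = 1515.848 mm³

Volume = 1515.848 mm³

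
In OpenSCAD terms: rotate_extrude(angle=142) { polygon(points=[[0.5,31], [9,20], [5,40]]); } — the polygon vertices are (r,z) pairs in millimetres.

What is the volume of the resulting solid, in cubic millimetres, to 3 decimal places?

Profile (r,z), 3 vertices: (0.5,31) (9,20) (5,40)
edge 0: (0.5,31)→(9,20)  cross = 0.5·20 − 9·31 = -269.0000; (r_i+r_j)·cross = 9.5·-269.0000 = -2555.5000
edge 1: (9,20)→(5,40)  cross = 9·40 − 5·20 = 260.0000; (r_i+r_j)·cross = 14·260.0000 = 3640.0000
edge 2: (5,40)→(0.5,31)  cross = 5·31 − 0.5·40 = 135.0000; (r_i+r_j)·cross = 5.5·135.0000 = 742.5000
Σcross = 126.0000 → A = |Σcross|/2 = 63.0000 mm²
Σ(r_i+r_j)·cross = 1827.0000 → first moment M = |Σ|/6 = 304.5000
R_c = M/A = 304.5000/63.0000 = 4.8333 mm
θ = 142° = 2.478368 rad
V = θ·R_c·A = 2.478368·4.8333·63.0000 = 754.663 mm³

Volume = 754.663 mm³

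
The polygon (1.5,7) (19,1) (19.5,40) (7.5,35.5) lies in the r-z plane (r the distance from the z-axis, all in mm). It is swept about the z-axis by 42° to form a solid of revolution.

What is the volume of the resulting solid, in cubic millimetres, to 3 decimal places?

Volume = 4446.794 mm³

Profile (r,z), 4 vertices: (1.5,7) (19,1) (19.5,40) (7.5,35.5)
edge 0: (1.5,7)→(19,1)  cross = 1.5·1 − 19·7 = -131.5000; (r_i+r_j)·cross = 20.5·-131.5000 = -2695.7500
edge 1: (19,1)→(19.5,40)  cross = 19·40 − 19.5·1 = 740.5000; (r_i+r_j)·cross = 38.5·740.5000 = 28509.2500
edge 2: (19.5,40)→(7.5,35.5)  cross = 19.5·35.5 − 7.5·40 = 392.2500; (r_i+r_j)·cross = 27·392.2500 = 10590.7500
edge 3: (7.5,35.5)→(1.5,7)  cross = 7.5·7 − 1.5·35.5 = -0.7500; (r_i+r_j)·cross = 9·-0.7500 = -6.7500
Σcross = 1000.5000 → A = |Σcross|/2 = 500.2500 mm²
Σ(r_i+r_j)·cross = 36397.5000 → first moment M = |Σ|/6 = 6066.2500
R_c = M/A = 6066.2500/500.2500 = 12.1264 mm
θ = 42° = 0.733038 rad
V = θ·R_c·A = 0.733038·12.1264·500.2500 = 4446.794 mm³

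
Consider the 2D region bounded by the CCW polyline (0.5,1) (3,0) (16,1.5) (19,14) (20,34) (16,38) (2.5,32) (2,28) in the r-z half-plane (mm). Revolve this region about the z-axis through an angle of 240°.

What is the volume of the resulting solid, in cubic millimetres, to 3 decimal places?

Profile (r,z), 8 vertices: (0.5,1) (3,0) (16,1.5) (19,14) (20,34) (16,38) (2.5,32) (2,28)
edge 0: (0.5,1)→(3,0)  cross = 0.5·0 − 3·1 = -3.0000; (r_i+r_j)·cross = 3.5·-3.0000 = -10.5000
edge 1: (3,0)→(16,1.5)  cross = 3·1.5 − 16·0 = 4.5000; (r_i+r_j)·cross = 19·4.5000 = 85.5000
edge 2: (16,1.5)→(19,14)  cross = 16·14 − 19·1.5 = 195.5000; (r_i+r_j)·cross = 35·195.5000 = 6842.5000
edge 3: (19,14)→(20,34)  cross = 19·34 − 20·14 = 366.0000; (r_i+r_j)·cross = 39·366.0000 = 14274.0000
edge 4: (20,34)→(16,38)  cross = 20·38 − 16·34 = 216.0000; (r_i+r_j)·cross = 36·216.0000 = 7776.0000
edge 5: (16,38)→(2.5,32)  cross = 16·32 − 2.5·38 = 417.0000; (r_i+r_j)·cross = 18.5·417.0000 = 7714.5000
edge 6: (2.5,32)→(2,28)  cross = 2.5·28 − 2·32 = 6.0000; (r_i+r_j)·cross = 4.5·6.0000 = 27.0000
edge 7: (2,28)→(0.5,1)  cross = 2·1 − 0.5·28 = -12.0000; (r_i+r_j)·cross = 2.5·-12.0000 = -30.0000
Σcross = 1190.0000 → A = |Σcross|/2 = 595.0000 mm²
Σ(r_i+r_j)·cross = 36679.0000 → first moment M = |Σ|/6 = 6113.1667
R_c = M/A = 6113.1667/595.0000 = 10.2742 mm
θ = 240° = 4.188790 rad
V = θ·R_c·A = 4.188790·10.2742·595.0000 = 25606.773 mm³

Volume = 25606.773 mm³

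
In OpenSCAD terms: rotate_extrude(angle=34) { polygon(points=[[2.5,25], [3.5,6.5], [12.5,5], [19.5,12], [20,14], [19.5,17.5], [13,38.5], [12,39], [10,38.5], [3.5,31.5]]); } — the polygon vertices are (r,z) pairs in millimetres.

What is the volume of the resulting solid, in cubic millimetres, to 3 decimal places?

Profile (r,z), 10 vertices: (2.5,25) (3.5,6.5) (12.5,5) (19.5,12) (20,14) (19.5,17.5) (13,38.5) (12,39) (10,38.5) (3.5,31.5)
edge 0: (2.5,25)→(3.5,6.5)  cross = 2.5·6.5 − 3.5·25 = -71.2500; (r_i+r_j)·cross = 6·-71.2500 = -427.5000
edge 1: (3.5,6.5)→(12.5,5)  cross = 3.5·5 − 12.5·6.5 = -63.7500; (r_i+r_j)·cross = 16·-63.7500 = -1020.0000
edge 2: (12.5,5)→(19.5,12)  cross = 12.5·12 − 19.5·5 = 52.5000; (r_i+r_j)·cross = 32·52.5000 = 1680.0000
edge 3: (19.5,12)→(20,14)  cross = 19.5·14 − 20·12 = 33.0000; (r_i+r_j)·cross = 39.5·33.0000 = 1303.5000
edge 4: (20,14)→(19.5,17.5)  cross = 20·17.5 − 19.5·14 = 77.0000; (r_i+r_j)·cross = 39.5·77.0000 = 3041.5000
edge 5: (19.5,17.5)→(13,38.5)  cross = 19.5·38.5 − 13·17.5 = 523.2500; (r_i+r_j)·cross = 32.5·523.2500 = 17005.6250
edge 6: (13,38.5)→(12,39)  cross = 13·39 − 12·38.5 = 45.0000; (r_i+r_j)·cross = 25·45.0000 = 1125.0000
edge 7: (12,39)→(10,38.5)  cross = 12·38.5 − 10·39 = 72.0000; (r_i+r_j)·cross = 22·72.0000 = 1584.0000
edge 8: (10,38.5)→(3.5,31.5)  cross = 10·31.5 − 3.5·38.5 = 180.2500; (r_i+r_j)·cross = 13.5·180.2500 = 2433.3750
edge 9: (3.5,31.5)→(2.5,25)  cross = 3.5·25 − 2.5·31.5 = 8.7500; (r_i+r_j)·cross = 6·8.7500 = 52.5000
Σcross = 856.7500 → A = |Σcross|/2 = 428.3750 mm²
Σ(r_i+r_j)·cross = 26778.0000 → first moment M = |Σ|/6 = 4463.0000
R_c = M/A = 4463.0000/428.3750 = 10.4184 mm
θ = 34° = 0.593412 rad
V = θ·R_c·A = 0.593412·10.4184·428.3750 = 2648.398 mm³

Volume = 2648.398 mm³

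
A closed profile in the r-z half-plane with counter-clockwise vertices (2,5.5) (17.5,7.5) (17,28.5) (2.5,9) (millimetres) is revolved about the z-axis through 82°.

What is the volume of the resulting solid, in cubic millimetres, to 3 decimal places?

Volume = 3052.864 mm³

Profile (r,z), 4 vertices: (2,5.5) (17.5,7.5) (17,28.5) (2.5,9)
edge 0: (2,5.5)→(17.5,7.5)  cross = 2·7.5 − 17.5·5.5 = -81.2500; (r_i+r_j)·cross = 19.5·-81.2500 = -1584.3750
edge 1: (17.5,7.5)→(17,28.5)  cross = 17.5·28.5 − 17·7.5 = 371.2500; (r_i+r_j)·cross = 34.5·371.2500 = 12808.1250
edge 2: (17,28.5)→(2.5,9)  cross = 17·9 − 2.5·28.5 = 81.7500; (r_i+r_j)·cross = 19.5·81.7500 = 1594.1250
edge 3: (2.5,9)→(2,5.5)  cross = 2.5·5.5 − 2·9 = -4.2500; (r_i+r_j)·cross = 4.5·-4.2500 = -19.1250
Σcross = 367.5000 → A = |Σcross|/2 = 183.7500 mm²
Σ(r_i+r_j)·cross = 12798.7500 → first moment M = |Σ|/6 = 2133.1250
R_c = M/A = 2133.1250/183.7500 = 11.6088 mm
θ = 82° = 1.431170 rad
V = θ·R_c·A = 1.431170·11.6088·183.7500 = 3052.864 mm³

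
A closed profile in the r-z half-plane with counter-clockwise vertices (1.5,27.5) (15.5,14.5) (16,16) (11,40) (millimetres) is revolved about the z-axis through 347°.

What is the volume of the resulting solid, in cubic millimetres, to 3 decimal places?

Volume = 9272.941 mm³

Profile (r,z), 4 vertices: (1.5,27.5) (15.5,14.5) (16,16) (11,40)
edge 0: (1.5,27.5)→(15.5,14.5)  cross = 1.5·14.5 − 15.5·27.5 = -404.5000; (r_i+r_j)·cross = 17·-404.5000 = -6876.5000
edge 1: (15.5,14.5)→(16,16)  cross = 15.5·16 − 16·14.5 = 16.0000; (r_i+r_j)·cross = 31.5·16.0000 = 504.0000
edge 2: (16,16)→(11,40)  cross = 16·40 − 11·16 = 464.0000; (r_i+r_j)·cross = 27·464.0000 = 12528.0000
edge 3: (11,40)→(1.5,27.5)  cross = 11·27.5 − 1.5·40 = 242.5000; (r_i+r_j)·cross = 12.5·242.5000 = 3031.2500
Σcross = 318.0000 → A = |Σcross|/2 = 159.0000 mm²
Σ(r_i+r_j)·cross = 9186.7500 → first moment M = |Σ|/6 = 1531.1250
R_c = M/A = 1531.1250/159.0000 = 9.6297 mm
θ = 347° = 6.056293 rad
V = θ·R_c·A = 6.056293·9.6297·159.0000 = 9272.941 mm³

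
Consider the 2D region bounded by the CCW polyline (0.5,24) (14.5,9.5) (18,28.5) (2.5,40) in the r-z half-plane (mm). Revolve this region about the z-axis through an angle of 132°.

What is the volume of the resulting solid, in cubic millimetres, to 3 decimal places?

Volume = 6198.755 mm³

Profile (r,z), 4 vertices: (0.5,24) (14.5,9.5) (18,28.5) (2.5,40)
edge 0: (0.5,24)→(14.5,9.5)  cross = 0.5·9.5 − 14.5·24 = -343.2500; (r_i+r_j)·cross = 15·-343.2500 = -5148.7500
edge 1: (14.5,9.5)→(18,28.5)  cross = 14.5·28.5 − 18·9.5 = 242.2500; (r_i+r_j)·cross = 32.5·242.2500 = 7873.1250
edge 2: (18,28.5)→(2.5,40)  cross = 18·40 − 2.5·28.5 = 648.7500; (r_i+r_j)·cross = 20.5·648.7500 = 13299.3750
edge 3: (2.5,40)→(0.5,24)  cross = 2.5·24 − 0.5·40 = 40.0000; (r_i+r_j)·cross = 3·40.0000 = 120.0000
Σcross = 587.7500 → A = |Σcross|/2 = 293.8750 mm²
Σ(r_i+r_j)·cross = 16143.7500 → first moment M = |Σ|/6 = 2690.6250
R_c = M/A = 2690.6250/293.8750 = 9.1557 mm
θ = 132° = 2.303835 rad
V = θ·R_c·A = 2.303835·9.1557·293.8750 = 6198.755 mm³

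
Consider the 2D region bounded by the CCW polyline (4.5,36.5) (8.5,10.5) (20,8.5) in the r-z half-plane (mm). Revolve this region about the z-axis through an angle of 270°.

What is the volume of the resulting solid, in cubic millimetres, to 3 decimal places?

Profile (r,z), 3 vertices: (4.5,36.5) (8.5,10.5) (20,8.5)
edge 0: (4.5,36.5)→(8.5,10.5)  cross = 4.5·10.5 − 8.5·36.5 = -263.0000; (r_i+r_j)·cross = 13·-263.0000 = -3419.0000
edge 1: (8.5,10.5)→(20,8.5)  cross = 8.5·8.5 − 20·10.5 = -137.7500; (r_i+r_j)·cross = 28.5·-137.7500 = -3925.8750
edge 2: (20,8.5)→(4.5,36.5)  cross = 20·36.5 − 4.5·8.5 = 691.7500; (r_i+r_j)·cross = 24.5·691.7500 = 16947.8750
Σcross = 291.0000 → A = |Σcross|/2 = 145.5000 mm²
Σ(r_i+r_j)·cross = 9603.0000 → first moment M = |Σ|/6 = 1600.5000
R_c = M/A = 1600.5000/145.5000 = 11.0000 mm
θ = 270° = 4.712389 rad
V = θ·R_c·A = 4.712389·11.0000·145.5000 = 7542.179 mm³

Volume = 7542.179 mm³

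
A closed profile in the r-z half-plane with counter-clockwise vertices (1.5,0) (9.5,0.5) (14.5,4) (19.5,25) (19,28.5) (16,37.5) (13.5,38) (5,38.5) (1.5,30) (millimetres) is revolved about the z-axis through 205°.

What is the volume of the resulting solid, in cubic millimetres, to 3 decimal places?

Volume = 19125.351 mm³

Profile (r,z), 9 vertices: (1.5,0) (9.5,0.5) (14.5,4) (19.5,25) (19,28.5) (16,37.5) (13.5,38) (5,38.5) (1.5,30)
edge 0: (1.5,0)→(9.5,0.5)  cross = 1.5·0.5 − 9.5·0 = 0.7500; (r_i+r_j)·cross = 11·0.7500 = 8.2500
edge 1: (9.5,0.5)→(14.5,4)  cross = 9.5·4 − 14.5·0.5 = 30.7500; (r_i+r_j)·cross = 24·30.7500 = 738.0000
edge 2: (14.5,4)→(19.5,25)  cross = 14.5·25 − 19.5·4 = 284.5000; (r_i+r_j)·cross = 34·284.5000 = 9673.0000
edge 3: (19.5,25)→(19,28.5)  cross = 19.5·28.5 − 19·25 = 80.7500; (r_i+r_j)·cross = 38.5·80.7500 = 3108.8750
edge 4: (19,28.5)→(16,37.5)  cross = 19·37.5 − 16·28.5 = 256.5000; (r_i+r_j)·cross = 35·256.5000 = 8977.5000
edge 5: (16,37.5)→(13.5,38)  cross = 16·38 − 13.5·37.5 = 101.7500; (r_i+r_j)·cross = 29.5·101.7500 = 3001.6250
edge 6: (13.5,38)→(5,38.5)  cross = 13.5·38.5 − 5·38 = 329.7500; (r_i+r_j)·cross = 18.5·329.7500 = 6100.3750
edge 7: (5,38.5)→(1.5,30)  cross = 5·30 − 1.5·38.5 = 92.2500; (r_i+r_j)·cross = 6.5·92.2500 = 599.6250
edge 8: (1.5,30)→(1.5,0)  cross = 1.5·0 − 1.5·30 = -45.0000; (r_i+r_j)·cross = 3·-45.0000 = -135.0000
Σcross = 1132.0000 → A = |Σcross|/2 = 566.0000 mm²
Σ(r_i+r_j)·cross = 32072.2500 → first moment M = |Σ|/6 = 5345.3750
R_c = M/A = 5345.3750/566.0000 = 9.4441 mm
θ = 205° = 3.577925 rad
V = θ·R_c·A = 3.577925·9.4441·566.0000 = 19125.351 mm³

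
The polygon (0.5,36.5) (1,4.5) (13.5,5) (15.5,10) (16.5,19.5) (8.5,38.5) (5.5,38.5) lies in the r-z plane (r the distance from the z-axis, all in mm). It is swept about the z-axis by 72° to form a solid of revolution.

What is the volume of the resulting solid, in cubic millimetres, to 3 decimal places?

Profile (r,z), 7 vertices: (0.5,36.5) (1,4.5) (13.5,5) (15.5,10) (16.5,19.5) (8.5,38.5) (5.5,38.5)
edge 0: (0.5,36.5)→(1,4.5)  cross = 0.5·4.5 − 1·36.5 = -34.2500; (r_i+r_j)·cross = 1.5·-34.2500 = -51.3750
edge 1: (1,4.5)→(13.5,5)  cross = 1·5 − 13.5·4.5 = -55.7500; (r_i+r_j)·cross = 14.5·-55.7500 = -808.3750
edge 2: (13.5,5)→(15.5,10)  cross = 13.5·10 − 15.5·5 = 57.5000; (r_i+r_j)·cross = 29·57.5000 = 1667.5000
edge 3: (15.5,10)→(16.5,19.5)  cross = 15.5·19.5 − 16.5·10 = 137.2500; (r_i+r_j)·cross = 32·137.2500 = 4392.0000
edge 4: (16.5,19.5)→(8.5,38.5)  cross = 16.5·38.5 − 8.5·19.5 = 469.5000; (r_i+r_j)·cross = 25·469.5000 = 11737.5000
edge 5: (8.5,38.5)→(5.5,38.5)  cross = 8.5·38.5 − 5.5·38.5 = 115.5000; (r_i+r_j)·cross = 14·115.5000 = 1617.0000
edge 6: (5.5,38.5)→(0.5,36.5)  cross = 5.5·36.5 − 0.5·38.5 = 181.5000; (r_i+r_j)·cross = 6·181.5000 = 1089.0000
Σcross = 871.2500 → A = |Σcross|/2 = 435.6250 mm²
Σ(r_i+r_j)·cross = 19643.2500 → first moment M = |Σ|/6 = 3273.8750
R_c = M/A = 3273.8750/435.6250 = 7.5154 mm
θ = 72° = 1.256637 rad
V = θ·R_c·A = 1.256637·7.5154·435.6250 = 4114.073 mm³

Volume = 4114.073 mm³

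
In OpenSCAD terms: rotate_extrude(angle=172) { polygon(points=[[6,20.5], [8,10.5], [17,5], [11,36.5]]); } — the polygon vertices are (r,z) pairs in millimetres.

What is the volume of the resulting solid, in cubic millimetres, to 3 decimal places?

Profile (r,z), 4 vertices: (6,20.5) (8,10.5) (17,5) (11,36.5)
edge 0: (6,20.5)→(8,10.5)  cross = 6·10.5 − 8·20.5 = -101.0000; (r_i+r_j)·cross = 14·-101.0000 = -1414.0000
edge 1: (8,10.5)→(17,5)  cross = 8·5 − 17·10.5 = -138.5000; (r_i+r_j)·cross = 25·-138.5000 = -3462.5000
edge 2: (17,5)→(11,36.5)  cross = 17·36.5 − 11·5 = 565.5000; (r_i+r_j)·cross = 28·565.5000 = 15834.0000
edge 3: (11,36.5)→(6,20.5)  cross = 11·20.5 − 6·36.5 = 6.5000; (r_i+r_j)·cross = 17·6.5000 = 110.5000
Σcross = 332.5000 → A = |Σcross|/2 = 166.2500 mm²
Σ(r_i+r_j)·cross = 11068.0000 → first moment M = |Σ|/6 = 1844.6667
R_c = M/A = 1844.6667/166.2500 = 11.0957 mm
θ = 172° = 3.001966 rad
V = θ·R_c·A = 3.001966·11.0957·166.2500 = 5537.627 mm³

Volume = 5537.627 mm³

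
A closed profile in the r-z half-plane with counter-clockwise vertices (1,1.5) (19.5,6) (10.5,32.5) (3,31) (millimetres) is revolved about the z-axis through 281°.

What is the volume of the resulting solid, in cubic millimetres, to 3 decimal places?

Profile (r,z), 4 vertices: (1,1.5) (19.5,6) (10.5,32.5) (3,31)
edge 0: (1,1.5)→(19.5,6)  cross = 1·6 − 19.5·1.5 = -23.2500; (r_i+r_j)·cross = 20.5·-23.2500 = -476.6250
edge 1: (19.5,6)→(10.5,32.5)  cross = 19.5·32.5 − 10.5·6 = 570.7500; (r_i+r_j)·cross = 30·570.7500 = 17122.5000
edge 2: (10.5,32.5)→(3,31)  cross = 10.5·31 − 3·32.5 = 228.0000; (r_i+r_j)·cross = 13.5·228.0000 = 3078.0000
edge 3: (3,31)→(1,1.5)  cross = 3·1.5 − 1·31 = -26.5000; (r_i+r_j)·cross = 4·-26.5000 = -106.0000
Σcross = 749.0000 → A = |Σcross|/2 = 374.5000 mm²
Σ(r_i+r_j)·cross = 19617.8750 → first moment M = |Σ|/6 = 3269.6458
R_c = M/A = 3269.6458/374.5000 = 8.7307 mm
θ = 281° = 4.904375 rad
V = θ·R_c·A = 4.904375·8.7307·374.5000 = 16035.570 mm³

Volume = 16035.570 mm³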